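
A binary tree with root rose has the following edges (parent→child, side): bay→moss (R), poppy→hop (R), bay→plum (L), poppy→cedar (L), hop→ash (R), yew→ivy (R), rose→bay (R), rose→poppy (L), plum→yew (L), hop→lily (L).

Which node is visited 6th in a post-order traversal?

ivy

Post-order visits the left subtree, then the right subtree, then the node.
At rose: go left to poppy.
  At poppy: go left to cedar.
    cedar is a leaf — visit cedar.
  At poppy: go right to hop.
    At hop: go left to lily.
      lily is a leaf — visit lily.
    At hop: go right to ash.
      ash is a leaf — visit ash.
    Visit hop.
  Visit poppy.
At rose: go right to bay.
  At bay: go left to plum.
    At plum: go left to yew.
      At yew: no left child.
      At yew: go right to ivy.
        ivy is a leaf — visit ivy.
      Visit yew.
    At plum: no right child.
    Visit plum.
  At bay: go right to moss.
    moss is a leaf — visit moss.
  Visit bay.
Visit rose.
Full post-order sequence: cedar, lily, ash, hop, poppy, ivy, yew, plum, moss, bay, rose.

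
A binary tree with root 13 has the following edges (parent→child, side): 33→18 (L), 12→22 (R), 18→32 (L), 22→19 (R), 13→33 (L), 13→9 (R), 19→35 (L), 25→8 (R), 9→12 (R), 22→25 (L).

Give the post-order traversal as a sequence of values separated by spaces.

Post-order visits the left subtree, then the right subtree, then the node.
At 13: go left to 33.
  At 33: go left to 18.
    At 18: go left to 32.
      32 is a leaf — visit 32.
    At 18: no right child.
    Visit 18.
  At 33: no right child.
  Visit 33.
At 13: go right to 9.
  At 9: no left child.
  At 9: go right to 12.
    At 12: no left child.
    At 12: go right to 22.
      At 22: go left to 25.
        At 25: no left child.
        At 25: go right to 8.
          8 is a leaf — visit 8.
        Visit 25.
      At 22: go right to 19.
        At 19: go left to 35.
          35 is a leaf — visit 35.
        At 19: no right child.
        Visit 19.
      Visit 22.
    Visit 12.
  Visit 9.
Visit 13.

32 18 33 8 25 35 19 22 12 9 13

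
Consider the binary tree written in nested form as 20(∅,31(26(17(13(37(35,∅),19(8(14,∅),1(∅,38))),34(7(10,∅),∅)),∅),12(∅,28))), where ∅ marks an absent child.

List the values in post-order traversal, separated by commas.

Post-order visits the left subtree, then the right subtree, then the node.
At 20: no left child.
At 20: go right to 31.
  At 31: go left to 26.
    At 26: go left to 17.
      At 17: go left to 13.
        At 13: go left to 37.
          At 37: go left to 35.
            35 is a leaf — visit 35.
          At 37: no right child.
          Visit 37.
        At 13: go right to 19.
          At 19: go left to 8.
            At 8: go left to 14.
              14 is a leaf — visit 14.
            At 8: no right child.
            Visit 8.
          At 19: go right to 1.
            At 1: no left child.
            At 1: go right to 38.
              38 is a leaf — visit 38.
            Visit 1.
          Visit 19.
        Visit 13.
      At 17: go right to 34.
        At 34: go left to 7.
          At 7: go left to 10.
            10 is a leaf — visit 10.
          At 7: no right child.
          Visit 7.
        At 34: no right child.
        Visit 34.
      Visit 17.
    At 26: no right child.
    Visit 26.
  At 31: go right to 12.
    At 12: no left child.
    At 12: go right to 28.
      28 is a leaf — visit 28.
    Visit 12.
  Visit 31.
Visit 20.

35, 37, 14, 8, 38, 1, 19, 13, 10, 7, 34, 17, 26, 28, 12, 31, 20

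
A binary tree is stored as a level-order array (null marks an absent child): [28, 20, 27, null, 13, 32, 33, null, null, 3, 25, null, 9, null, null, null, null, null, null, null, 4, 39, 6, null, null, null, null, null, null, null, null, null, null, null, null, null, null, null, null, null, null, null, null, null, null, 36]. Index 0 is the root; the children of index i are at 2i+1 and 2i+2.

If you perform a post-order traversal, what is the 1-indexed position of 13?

Post-order visits the left subtree, then the right subtree, then the node.
At 28: go left to 20.
  At 20: no left child.
  At 20: go right to 13.
    At 13: go left to 3.
      At 3: no left child.
      At 3: go right to 4.
        4 is a leaf — visit 4.
      Visit 3.
    At 13: go right to 25.
      At 25: go left to 39.
        39 is a leaf — visit 39.
      At 25: go right to 6.
        At 6: go left to 36.
          36 is a leaf — visit 36.
        At 6: no right child.
        Visit 6.
      Visit 25.
    Visit 13.
  Visit 20.
At 28: go right to 27.
  At 27: go left to 32.
    At 32: no left child.
    At 32: go right to 9.
      9 is a leaf — visit 9.
    Visit 32.
  At 27: go right to 33.
    33 is a leaf — visit 33.
  Visit 27.
Visit 28.
Full post-order sequence: 4, 3, 39, 36, 6, 25, 13, 20, 9, 32, 33, 27, 28.

7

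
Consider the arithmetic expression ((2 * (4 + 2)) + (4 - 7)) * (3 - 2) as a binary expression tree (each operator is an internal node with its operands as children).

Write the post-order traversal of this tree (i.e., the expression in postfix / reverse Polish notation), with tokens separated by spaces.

2 4 2 + * 4 7 - + 3 2 - *

Post-order on an expression tree gives postfix notation: for each operator, emit left operand, right operand, then the operator.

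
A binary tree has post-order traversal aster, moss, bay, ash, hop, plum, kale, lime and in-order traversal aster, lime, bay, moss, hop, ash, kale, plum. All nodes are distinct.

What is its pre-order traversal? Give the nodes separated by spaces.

The last element of post-order is the root; it splits in-order into left and right subtrees.
Root lime: left subtree has 1 node {aster}, right has 6 {bay, moss, hop, ash, kale, plum}.
  Root kale: left subtree has 4 nodes {bay, moss, hop, ash}, right has 1 {plum}.
    Root hop: left subtree has 2 nodes {bay, moss}, right has 1 {ash}.
      Root bay: left subtree has 0 nodes { }, right has 1 {moss}.

lime aster kale hop bay moss ash plum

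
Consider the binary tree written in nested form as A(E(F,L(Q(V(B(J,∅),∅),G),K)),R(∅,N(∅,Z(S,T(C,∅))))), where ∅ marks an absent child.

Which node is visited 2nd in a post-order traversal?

Post-order visits the left subtree, then the right subtree, then the node.
At A: go left to E.
  At E: go left to F.
    F is a leaf — visit F.
  At E: go right to L.
    At L: go left to Q.
      At Q: go left to V.
        At V: go left to B.
          At B: go left to J.
            J is a leaf — visit J.
          At B: no right child.
          Visit B.
        At V: no right child.
        Visit V.
      At Q: go right to G.
        G is a leaf — visit G.
      Visit Q.
    At L: go right to K.
      K is a leaf — visit K.
    Visit L.
  Visit E.
At A: go right to R.
  At R: no left child.
  At R: go right to N.
    At N: no left child.
    At N: go right to Z.
      At Z: go left to S.
        S is a leaf — visit S.
      At Z: go right to T.
        At T: go left to C.
          C is a leaf — visit C.
        At T: no right child.
        Visit T.
      Visit Z.
    Visit N.
  Visit R.
Visit A.
Full post-order sequence: F, J, B, V, G, Q, K, L, E, S, C, T, Z, N, R, A.

J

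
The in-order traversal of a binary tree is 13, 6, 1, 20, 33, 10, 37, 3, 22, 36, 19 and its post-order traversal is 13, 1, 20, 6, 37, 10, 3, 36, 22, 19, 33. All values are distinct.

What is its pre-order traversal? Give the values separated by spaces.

The last element of post-order is the root; it splits in-order into left and right subtrees.
Root 33: left subtree has 4 nodes {13, 6, 1, 20}, right has 6 {10, 37, 3, 22, 36, 19}.
  Root 6: left subtree has 1 node {13}, right has 2 {1, 20}.
    Root 20: left subtree has 1 node {1}, right has 0 { }.
  Root 19: left subtree has 5 nodes {10, 37, 3, 22, 36}, right has 0 { }.
    Root 22: left subtree has 3 nodes {10, 37, 3}, right has 1 {36}.
      Root 3: left subtree has 2 nodes {10, 37}, right has 0 { }.
        Root 10: left subtree has 0 nodes { }, right has 1 {37}.

33 6 13 20 1 19 22 3 10 37 36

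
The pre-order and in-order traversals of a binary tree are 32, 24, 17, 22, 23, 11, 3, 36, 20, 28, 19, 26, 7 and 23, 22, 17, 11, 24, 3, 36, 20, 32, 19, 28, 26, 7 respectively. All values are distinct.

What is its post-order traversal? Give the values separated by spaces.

The first element of pre-order is the root; it splits in-order into left and right subtrees.
Root 32: left subtree has 8 nodes {23, 22, 17, 11, 24, 3, 36, 20}, right has 4 {19, 28, 26, 7}.
  Root 24: left subtree has 4 nodes {23, 22, 17, 11}, right has 3 {3, 36, 20}.
    Root 17: left subtree has 2 nodes {23, 22}, right has 1 {11}.
      Root 22: left subtree has 1 node {23}, right has 0 { }.
    Root 3: left subtree has 0 nodes { }, right has 2 {36, 20}.
      Root 36: left subtree has 0 nodes { }, right has 1 {20}.
  Root 28: left subtree has 1 node {19}, right has 2 {26, 7}.
    Root 26: left subtree has 0 nodes { }, right has 1 {7}.

23 22 11 17 20 36 3 24 19 7 26 28 32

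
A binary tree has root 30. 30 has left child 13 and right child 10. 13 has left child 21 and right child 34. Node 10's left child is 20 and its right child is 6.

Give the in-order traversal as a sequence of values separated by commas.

21, 13, 34, 30, 20, 10, 6

In-order visits the left subtree, then the node, then the right subtree.
At 30: go left to 13.
  At 13: go left to 21.
    21 is a leaf — visit 21.
  Visit 13.
  At 13: go right to 34.
    34 is a leaf — visit 34.
Visit 30.
At 30: go right to 10.
  At 10: go left to 20.
    20 is a leaf — visit 20.
  Visit 10.
  At 10: go right to 6.
    6 is a leaf — visit 6.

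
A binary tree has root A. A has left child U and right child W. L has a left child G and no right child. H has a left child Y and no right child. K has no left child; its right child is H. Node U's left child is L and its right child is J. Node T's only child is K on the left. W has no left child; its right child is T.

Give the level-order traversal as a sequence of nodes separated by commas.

A, U, W, L, J, T, G, K, H, Y

Level-order visits nodes level by level from the root, left to right within each level.
Level 0: A
Level 1: U, W
Level 2: L, J, T
Level 3: G, K
Level 4: H
Level 5: Y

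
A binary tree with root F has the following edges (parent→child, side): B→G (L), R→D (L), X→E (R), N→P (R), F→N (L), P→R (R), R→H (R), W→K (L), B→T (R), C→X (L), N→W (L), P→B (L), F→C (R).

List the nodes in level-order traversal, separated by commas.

F, N, C, W, P, X, K, B, R, E, G, T, D, H

Level-order visits nodes level by level from the root, left to right within each level.
Level 0: F
Level 1: N, C
Level 2: W, P, X
Level 3: K, B, R, E
Level 4: G, T, D, H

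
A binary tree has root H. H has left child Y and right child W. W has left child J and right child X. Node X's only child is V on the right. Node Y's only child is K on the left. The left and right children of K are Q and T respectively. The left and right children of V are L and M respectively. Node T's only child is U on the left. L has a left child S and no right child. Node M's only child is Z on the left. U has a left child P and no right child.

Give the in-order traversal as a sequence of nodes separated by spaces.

Q K P U T Y H J W X S L V Z M

In-order visits the left subtree, then the node, then the right subtree.
At H: go left to Y.
  At Y: go left to K.
    At K: go left to Q.
      Q is a leaf — visit Q.
    Visit K.
    At K: go right to T.
      At T: go left to U.
        At U: go left to P.
          P is a leaf — visit P.
        Visit U.
        At U: no right child.
      Visit T.
      At T: no right child.
  Visit Y.
  At Y: no right child.
Visit H.
At H: go right to W.
  At W: go left to J.
    J is a leaf — visit J.
  Visit W.
  At W: go right to X.
    At X: no left child.
    Visit X.
    At X: go right to V.
      At V: go left to L.
        At L: go left to S.
          S is a leaf — visit S.
        Visit L.
        At L: no right child.
      Visit V.
      At V: go right to M.
        At M: go left to Z.
          Z is a leaf — visit Z.
        Visit M.
        At M: no right child.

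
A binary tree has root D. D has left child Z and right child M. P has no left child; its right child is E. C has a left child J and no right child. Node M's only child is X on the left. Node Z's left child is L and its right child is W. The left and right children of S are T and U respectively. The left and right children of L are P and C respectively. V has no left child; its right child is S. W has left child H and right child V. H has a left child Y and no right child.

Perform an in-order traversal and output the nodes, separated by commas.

P, E, L, J, C, Z, Y, H, W, V, T, S, U, D, X, M

In-order visits the left subtree, then the node, then the right subtree.
At D: go left to Z.
  At Z: go left to L.
    At L: go left to P.
      At P: no left child.
      Visit P.
      At P: go right to E.
        E is a leaf — visit E.
    Visit L.
    At L: go right to C.
      At C: go left to J.
        J is a leaf — visit J.
      Visit C.
      At C: no right child.
  Visit Z.
  At Z: go right to W.
    At W: go left to H.
      At H: go left to Y.
        Y is a leaf — visit Y.
      Visit H.
      At H: no right child.
    Visit W.
    At W: go right to V.
      At V: no left child.
      Visit V.
      At V: go right to S.
        At S: go left to T.
          T is a leaf — visit T.
        Visit S.
        At S: go right to U.
          U is a leaf — visit U.
Visit D.
At D: go right to M.
  At M: go left to X.
    X is a leaf — visit X.
  Visit M.
  At M: no right child.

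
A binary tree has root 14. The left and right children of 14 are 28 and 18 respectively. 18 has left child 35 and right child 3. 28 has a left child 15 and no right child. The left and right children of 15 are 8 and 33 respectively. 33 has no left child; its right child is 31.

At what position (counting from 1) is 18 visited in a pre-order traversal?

Pre-order visits the node, then its left subtree, then its right subtree.
Visit 14.
At 14: go left to 28.
  Visit 28.
  At 28: go left to 15.
    Visit 15.
    At 15: go left to 8.
      8 is a leaf — visit 8.
    At 15: go right to 33.
      Visit 33.
      At 33: no left child.
      At 33: go right to 31.
        31 is a leaf — visit 31.
  At 28: no right child.
At 14: go right to 18.
  Visit 18.
  At 18: go left to 35.
    35 is a leaf — visit 35.
  At 18: go right to 3.
    3 is a leaf — visit 3.
Full pre-order sequence: 14, 28, 15, 8, 33, 31, 18, 35, 3.

7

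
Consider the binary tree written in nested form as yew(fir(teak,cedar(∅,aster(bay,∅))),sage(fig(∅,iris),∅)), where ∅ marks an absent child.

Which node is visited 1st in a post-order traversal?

teak

Post-order visits the left subtree, then the right subtree, then the node.
At yew: go left to fir.
  At fir: go left to teak.
    teak is a leaf — visit teak.
  At fir: go right to cedar.
    At cedar: no left child.
    At cedar: go right to aster.
      At aster: go left to bay.
        bay is a leaf — visit bay.
      At aster: no right child.
      Visit aster.
    Visit cedar.
  Visit fir.
At yew: go right to sage.
  At sage: go left to fig.
    At fig: no left child.
    At fig: go right to iris.
      iris is a leaf — visit iris.
    Visit fig.
  At sage: no right child.
  Visit sage.
Visit yew.
Full post-order sequence: teak, bay, aster, cedar, fir, iris, fig, sage, yew.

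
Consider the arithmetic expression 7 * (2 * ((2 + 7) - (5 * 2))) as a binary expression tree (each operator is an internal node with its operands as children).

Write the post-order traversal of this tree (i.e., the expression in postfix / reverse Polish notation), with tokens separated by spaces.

7 2 2 7 + 5 2 * - * *

Post-order on an expression tree gives postfix notation: for each operator, emit left operand, right operand, then the operator.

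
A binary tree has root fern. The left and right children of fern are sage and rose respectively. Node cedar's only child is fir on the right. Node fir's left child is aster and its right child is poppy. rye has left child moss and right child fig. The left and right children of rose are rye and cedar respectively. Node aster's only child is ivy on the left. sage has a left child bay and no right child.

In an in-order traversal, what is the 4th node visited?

moss

In-order visits the left subtree, then the node, then the right subtree.
At fern: go left to sage.
  At sage: go left to bay.
    bay is a leaf — visit bay.
  Visit sage.
  At sage: no right child.
Visit fern.
At fern: go right to rose.
  At rose: go left to rye.
    At rye: go left to moss.
      moss is a leaf — visit moss.
    Visit rye.
    At rye: go right to fig.
      fig is a leaf — visit fig.
  Visit rose.
  At rose: go right to cedar.
    At cedar: no left child.
    Visit cedar.
    At cedar: go right to fir.
      At fir: go left to aster.
        At aster: go left to ivy.
          ivy is a leaf — visit ivy.
        Visit aster.
        At aster: no right child.
      Visit fir.
      At fir: go right to poppy.
        poppy is a leaf — visit poppy.
Full in-order sequence: bay, sage, fern, moss, rye, fig, rose, cedar, ivy, aster, fir, poppy.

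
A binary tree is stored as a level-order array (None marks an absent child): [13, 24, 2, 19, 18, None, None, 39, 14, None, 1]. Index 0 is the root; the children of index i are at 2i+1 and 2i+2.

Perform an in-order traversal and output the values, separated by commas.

In-order visits the left subtree, then the node, then the right subtree.
At 13: go left to 24.
  At 24: go left to 19.
    At 19: go left to 39.
      39 is a leaf — visit 39.
    Visit 19.
    At 19: go right to 14.
      14 is a leaf — visit 14.
  Visit 24.
  At 24: go right to 18.
    At 18: no left child.
    Visit 18.
    At 18: go right to 1.
      1 is a leaf — visit 1.
Visit 13.
At 13: go right to 2.
  2 is a leaf — visit 2.

39, 19, 14, 24, 18, 1, 13, 2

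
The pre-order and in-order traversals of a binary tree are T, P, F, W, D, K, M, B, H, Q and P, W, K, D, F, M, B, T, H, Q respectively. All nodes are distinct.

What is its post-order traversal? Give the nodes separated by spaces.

The first element of pre-order is the root; it splits in-order into left and right subtrees.
Root T: left subtree has 7 nodes {P, W, K, D, F, M, B}, right has 2 {H, Q}.
  Root P: left subtree has 0 nodes { }, right has 6 {W, K, D, F, M, B}.
    Root F: left subtree has 3 nodes {W, K, D}, right has 2 {M, B}.
      Root W: left subtree has 0 nodes { }, right has 2 {K, D}.
        Root D: left subtree has 1 node {K}, right has 0 { }.
      Root M: left subtree has 0 nodes { }, right has 1 {B}.
  Root H: left subtree has 0 nodes { }, right has 1 {Q}.

K D W B M F P Q H T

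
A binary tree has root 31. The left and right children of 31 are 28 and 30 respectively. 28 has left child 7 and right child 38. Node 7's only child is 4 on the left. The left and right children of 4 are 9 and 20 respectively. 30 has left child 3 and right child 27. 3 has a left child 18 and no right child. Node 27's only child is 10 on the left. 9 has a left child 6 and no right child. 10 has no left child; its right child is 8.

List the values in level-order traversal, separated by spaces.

31 28 30 7 38 3 27 4 18 10 9 20 8 6

Level-order visits nodes level by level from the root, left to right within each level.
Level 0: 31
Level 1: 28, 30
Level 2: 7, 38, 3, 27
Level 3: 4, 18, 10
Level 4: 9, 20, 8
Level 5: 6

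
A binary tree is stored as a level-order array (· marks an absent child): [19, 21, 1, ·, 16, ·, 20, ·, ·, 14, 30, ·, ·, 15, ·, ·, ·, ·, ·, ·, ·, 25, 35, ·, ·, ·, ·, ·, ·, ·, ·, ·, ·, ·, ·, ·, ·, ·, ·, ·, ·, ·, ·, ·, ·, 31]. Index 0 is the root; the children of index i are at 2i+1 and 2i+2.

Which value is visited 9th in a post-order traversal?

Post-order visits the left subtree, then the right subtree, then the node.
At 19: go left to 21.
  At 21: no left child.
  At 21: go right to 16.
    At 16: go left to 14.
      14 is a leaf — visit 14.
    At 16: go right to 30.
      At 30: go left to 25.
        25 is a leaf — visit 25.
      At 30: go right to 35.
        At 35: go left to 31.
          31 is a leaf — visit 31.
        At 35: no right child.
        Visit 35.
      Visit 30.
    Visit 16.
  Visit 21.
At 19: go right to 1.
  At 1: no left child.
  At 1: go right to 20.
    At 20: go left to 15.
      15 is a leaf — visit 15.
    At 20: no right child.
    Visit 20.
  Visit 1.
Visit 19.
Full post-order sequence: 14, 25, 31, 35, 30, 16, 21, 15, 20, 1, 19.

20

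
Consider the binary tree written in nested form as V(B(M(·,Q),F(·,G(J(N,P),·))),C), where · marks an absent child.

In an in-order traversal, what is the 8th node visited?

G

In-order visits the left subtree, then the node, then the right subtree.
At V: go left to B.
  At B: go left to M.
    At M: no left child.
    Visit M.
    At M: go right to Q.
      Q is a leaf — visit Q.
  Visit B.
  At B: go right to F.
    At F: no left child.
    Visit F.
    At F: go right to G.
      At G: go left to J.
        At J: go left to N.
          N is a leaf — visit N.
        Visit J.
        At J: go right to P.
          P is a leaf — visit P.
      Visit G.
      At G: no right child.
Visit V.
At V: go right to C.
  C is a leaf — visit C.
Full in-order sequence: M, Q, B, F, N, J, P, G, V, C.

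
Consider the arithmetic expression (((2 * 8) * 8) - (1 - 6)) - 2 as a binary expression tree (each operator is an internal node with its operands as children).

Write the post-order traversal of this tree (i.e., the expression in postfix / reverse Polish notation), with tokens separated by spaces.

2 8 * 8 * 1 6 - - 2 -

Post-order on an expression tree gives postfix notation: for each operator, emit left operand, right operand, then the operator.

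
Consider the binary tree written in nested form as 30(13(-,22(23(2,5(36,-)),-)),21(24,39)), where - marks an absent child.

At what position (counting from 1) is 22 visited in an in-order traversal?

In-order visits the left subtree, then the node, then the right subtree.
At 30: go left to 13.
  At 13: no left child.
  Visit 13.
  At 13: go right to 22.
    At 22: go left to 23.
      At 23: go left to 2.
        2 is a leaf — visit 2.
      Visit 23.
      At 23: go right to 5.
        At 5: go left to 36.
          36 is a leaf — visit 36.
        Visit 5.
        At 5: no right child.
    Visit 22.
    At 22: no right child.
Visit 30.
At 30: go right to 21.
  At 21: go left to 24.
    24 is a leaf — visit 24.
  Visit 21.
  At 21: go right to 39.
    39 is a leaf — visit 39.
Full in-order sequence: 13, 2, 23, 36, 5, 22, 30, 24, 21, 39.

6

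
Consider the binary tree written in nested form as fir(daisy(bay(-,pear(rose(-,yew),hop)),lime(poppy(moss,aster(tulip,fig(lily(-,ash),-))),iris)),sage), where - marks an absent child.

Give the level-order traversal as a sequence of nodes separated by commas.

Level-order visits nodes level by level from the root, left to right within each level.
Level 0: fir
Level 1: daisy, sage
Level 2: bay, lime
Level 3: pear, poppy, iris
Level 4: rose, hop, moss, aster
Level 5: yew, tulip, fig
Level 6: lily
Level 7: ash

fir, daisy, sage, bay, lime, pear, poppy, iris, rose, hop, moss, aster, yew, tulip, fig, lily, ash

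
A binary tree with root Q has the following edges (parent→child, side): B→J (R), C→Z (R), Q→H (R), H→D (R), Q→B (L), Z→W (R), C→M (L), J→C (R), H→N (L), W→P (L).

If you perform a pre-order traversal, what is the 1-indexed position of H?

9

Pre-order visits the node, then its left subtree, then its right subtree.
Visit Q.
At Q: go left to B.
  Visit B.
  At B: no left child.
  At B: go right to J.
    Visit J.
    At J: no left child.
    At J: go right to C.
      Visit C.
      At C: go left to M.
        M is a leaf — visit M.
      At C: go right to Z.
        Visit Z.
        At Z: no left child.
        At Z: go right to W.
          Visit W.
          At W: go left to P.
            P is a leaf — visit P.
          At W: no right child.
At Q: go right to H.
  Visit H.
  At H: go left to N.
    N is a leaf — visit N.
  At H: go right to D.
    D is a leaf — visit D.
Full pre-order sequence: Q, B, J, C, M, Z, W, P, H, N, D.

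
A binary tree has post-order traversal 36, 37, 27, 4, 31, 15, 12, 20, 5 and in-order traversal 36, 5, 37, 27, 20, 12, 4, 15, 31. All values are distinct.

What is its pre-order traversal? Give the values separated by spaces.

The last element of post-order is the root; it splits in-order into left and right subtrees.
Root 5: left subtree has 1 node {36}, right has 7 {37, 27, 20, 12, 4, 15, 31}.
  Root 20: left subtree has 2 nodes {37, 27}, right has 4 {12, 4, 15, 31}.
    Root 27: left subtree has 1 node {37}, right has 0 { }.
    Root 12: left subtree has 0 nodes { }, right has 3 {4, 15, 31}.
      Root 15: left subtree has 1 node {4}, right has 1 {31}.

5 36 20 27 37 12 15 4 31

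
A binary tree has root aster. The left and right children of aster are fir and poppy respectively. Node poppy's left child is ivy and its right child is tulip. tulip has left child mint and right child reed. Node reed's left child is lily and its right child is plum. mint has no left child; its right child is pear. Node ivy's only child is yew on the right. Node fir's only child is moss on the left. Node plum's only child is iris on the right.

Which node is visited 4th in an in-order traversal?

ivy

In-order visits the left subtree, then the node, then the right subtree.
At aster: go left to fir.
  At fir: go left to moss.
    moss is a leaf — visit moss.
  Visit fir.
  At fir: no right child.
Visit aster.
At aster: go right to poppy.
  At poppy: go left to ivy.
    At ivy: no left child.
    Visit ivy.
    At ivy: go right to yew.
      yew is a leaf — visit yew.
  Visit poppy.
  At poppy: go right to tulip.
    At tulip: go left to mint.
      At mint: no left child.
      Visit mint.
      At mint: go right to pear.
        pear is a leaf — visit pear.
    Visit tulip.
    At tulip: go right to reed.
      At reed: go left to lily.
        lily is a leaf — visit lily.
      Visit reed.
      At reed: go right to plum.
        At plum: no left child.
        Visit plum.
        At plum: go right to iris.
          iris is a leaf — visit iris.
Full in-order sequence: moss, fir, aster, ivy, yew, poppy, mint, pear, tulip, lily, reed, plum, iris.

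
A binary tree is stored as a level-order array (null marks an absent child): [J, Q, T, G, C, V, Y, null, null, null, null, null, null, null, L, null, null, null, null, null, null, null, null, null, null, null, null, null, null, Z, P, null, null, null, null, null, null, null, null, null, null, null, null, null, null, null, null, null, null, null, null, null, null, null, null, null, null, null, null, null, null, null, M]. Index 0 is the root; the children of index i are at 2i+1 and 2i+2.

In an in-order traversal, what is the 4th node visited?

In-order visits the left subtree, then the node, then the right subtree.
At J: go left to Q.
  At Q: go left to G.
    G is a leaf — visit G.
  Visit Q.
  At Q: go right to C.
    C is a leaf — visit C.
Visit J.
At J: go right to T.
  At T: go left to V.
    V is a leaf — visit V.
  Visit T.
  At T: go right to Y.
    At Y: no left child.
    Visit Y.
    At Y: go right to L.
      At L: go left to Z.
        Z is a leaf — visit Z.
      Visit L.
      At L: go right to P.
        At P: no left child.
        Visit P.
        At P: go right to M.
          M is a leaf — visit M.
Full in-order sequence: G, Q, C, J, V, T, Y, Z, L, P, M.

J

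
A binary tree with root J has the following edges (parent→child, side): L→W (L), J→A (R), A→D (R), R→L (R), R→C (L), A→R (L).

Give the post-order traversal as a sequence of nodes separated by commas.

Post-order visits the left subtree, then the right subtree, then the node.
At J: no left child.
At J: go right to A.
  At A: go left to R.
    At R: go left to C.
      C is a leaf — visit C.
    At R: go right to L.
      At L: go left to W.
        W is a leaf — visit W.
      At L: no right child.
      Visit L.
    Visit R.
  At A: go right to D.
    D is a leaf — visit D.
  Visit A.
Visit J.

C, W, L, R, D, A, J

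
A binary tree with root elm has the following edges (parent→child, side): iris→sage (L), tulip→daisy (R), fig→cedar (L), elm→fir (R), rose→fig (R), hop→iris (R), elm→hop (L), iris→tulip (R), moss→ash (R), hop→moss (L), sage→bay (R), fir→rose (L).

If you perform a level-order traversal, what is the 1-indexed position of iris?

Level-order visits nodes level by level from the root, left to right within each level.
Level 0: elm
Level 1: hop, fir
Level 2: moss, iris, rose
Level 3: ash, sage, tulip, fig
Level 4: bay, daisy, cedar
Full level-order sequence: elm, hop, fir, moss, iris, rose, ash, sage, tulip, fig, bay, daisy, cedar.

5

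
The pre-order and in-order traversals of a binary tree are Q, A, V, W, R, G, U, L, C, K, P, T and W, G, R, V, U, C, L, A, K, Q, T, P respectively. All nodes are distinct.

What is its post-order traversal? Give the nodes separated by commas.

The first element of pre-order is the root; it splits in-order into left and right subtrees.
Root Q: left subtree has 9 nodes {W, G, R, V, U, C, L, A, K}, right has 2 {T, P}.
  Root A: left subtree has 7 nodes {W, G, R, V, U, C, L}, right has 1 {K}.
    Root V: left subtree has 3 nodes {W, G, R}, right has 3 {U, C, L}.
      Root W: left subtree has 0 nodes { }, right has 2 {G, R}.
        Root R: left subtree has 1 node {G}, right has 0 { }.
      Root U: left subtree has 0 nodes { }, right has 2 {C, L}.
        Root L: left subtree has 1 node {C}, right has 0 { }.
  Root P: left subtree has 1 node {T}, right has 0 { }.

G, R, W, C, L, U, V, K, A, T, P, Q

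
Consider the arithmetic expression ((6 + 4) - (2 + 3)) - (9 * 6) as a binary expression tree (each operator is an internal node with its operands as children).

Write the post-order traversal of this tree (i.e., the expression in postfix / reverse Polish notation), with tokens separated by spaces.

6 4 + 2 3 + - 9 6 * -

Post-order on an expression tree gives postfix notation: for each operator, emit left operand, right operand, then the operator.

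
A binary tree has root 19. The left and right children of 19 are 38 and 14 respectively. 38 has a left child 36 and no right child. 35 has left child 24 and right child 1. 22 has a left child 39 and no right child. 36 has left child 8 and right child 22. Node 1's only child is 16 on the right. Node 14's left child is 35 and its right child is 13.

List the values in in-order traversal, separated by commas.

8, 36, 39, 22, 38, 19, 24, 35, 1, 16, 14, 13

In-order visits the left subtree, then the node, then the right subtree.
At 19: go left to 38.
  At 38: go left to 36.
    At 36: go left to 8.
      8 is a leaf — visit 8.
    Visit 36.
    At 36: go right to 22.
      At 22: go left to 39.
        39 is a leaf — visit 39.
      Visit 22.
      At 22: no right child.
  Visit 38.
  At 38: no right child.
Visit 19.
At 19: go right to 14.
  At 14: go left to 35.
    At 35: go left to 24.
      24 is a leaf — visit 24.
    Visit 35.
    At 35: go right to 1.
      At 1: no left child.
      Visit 1.
      At 1: go right to 16.
        16 is a leaf — visit 16.
  Visit 14.
  At 14: go right to 13.
    13 is a leaf — visit 13.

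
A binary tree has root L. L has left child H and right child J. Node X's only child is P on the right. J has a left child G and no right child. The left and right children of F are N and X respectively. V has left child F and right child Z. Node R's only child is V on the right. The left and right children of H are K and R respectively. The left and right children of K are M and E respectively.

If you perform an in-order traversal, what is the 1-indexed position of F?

In-order visits the left subtree, then the node, then the right subtree.
At L: go left to H.
  At H: go left to K.
    At K: go left to M.
      M is a leaf — visit M.
    Visit K.
    At K: go right to E.
      E is a leaf — visit E.
  Visit H.
  At H: go right to R.
    At R: no left child.
    Visit R.
    At R: go right to V.
      At V: go left to F.
        At F: go left to N.
          N is a leaf — visit N.
        Visit F.
        At F: go right to X.
          At X: no left child.
          Visit X.
          At X: go right to P.
            P is a leaf — visit P.
      Visit V.
      At V: go right to Z.
        Z is a leaf — visit Z.
Visit L.
At L: go right to J.
  At J: go left to G.
    G is a leaf — visit G.
  Visit J.
  At J: no right child.
Full in-order sequence: M, K, E, H, R, N, F, X, P, V, Z, L, G, J.

7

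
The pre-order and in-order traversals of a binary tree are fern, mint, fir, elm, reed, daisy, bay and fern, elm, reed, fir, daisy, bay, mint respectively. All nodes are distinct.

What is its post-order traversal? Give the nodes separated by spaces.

reed elm bay daisy fir mint fern

The first element of pre-order is the root; it splits in-order into left and right subtrees.
Root fern: left subtree has 0 nodes { }, right has 6 {elm, reed, fir, daisy, bay, mint}.
  Root mint: left subtree has 5 nodes {elm, reed, fir, daisy, bay}, right has 0 { }.
    Root fir: left subtree has 2 nodes {elm, reed}, right has 2 {daisy, bay}.
      Root elm: left subtree has 0 nodes { }, right has 1 {reed}.
      Root daisy: left subtree has 0 nodes { }, right has 1 {bay}.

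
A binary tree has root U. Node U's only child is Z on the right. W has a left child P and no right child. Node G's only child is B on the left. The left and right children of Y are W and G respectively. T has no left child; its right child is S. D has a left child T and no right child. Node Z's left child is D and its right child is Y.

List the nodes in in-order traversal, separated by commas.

U, T, S, D, Z, P, W, Y, B, G

In-order visits the left subtree, then the node, then the right subtree.
At U: no left child.
Visit U.
At U: go right to Z.
  At Z: go left to D.
    At D: go left to T.
      At T: no left child.
      Visit T.
      At T: go right to S.
        S is a leaf — visit S.
    Visit D.
    At D: no right child.
  Visit Z.
  At Z: go right to Y.
    At Y: go left to W.
      At W: go left to P.
        P is a leaf — visit P.
      Visit W.
      At W: no right child.
    Visit Y.
    At Y: go right to G.
      At G: go left to B.
        B is a leaf — visit B.
      Visit G.
      At G: no right child.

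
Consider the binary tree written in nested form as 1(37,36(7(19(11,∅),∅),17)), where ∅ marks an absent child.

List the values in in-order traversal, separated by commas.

37, 1, 11, 19, 7, 36, 17

In-order visits the left subtree, then the node, then the right subtree.
At 1: go left to 37.
  37 is a leaf — visit 37.
Visit 1.
At 1: go right to 36.
  At 36: go left to 7.
    At 7: go left to 19.
      At 19: go left to 11.
        11 is a leaf — visit 11.
      Visit 19.
      At 19: no right child.
    Visit 7.
    At 7: no right child.
  Visit 36.
  At 36: go right to 17.
    17 is a leaf — visit 17.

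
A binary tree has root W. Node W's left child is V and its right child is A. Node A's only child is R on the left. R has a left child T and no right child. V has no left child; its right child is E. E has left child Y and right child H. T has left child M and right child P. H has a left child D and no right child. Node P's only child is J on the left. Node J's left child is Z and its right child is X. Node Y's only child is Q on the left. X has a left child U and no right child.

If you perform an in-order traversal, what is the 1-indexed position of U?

12

In-order visits the left subtree, then the node, then the right subtree.
At W: go left to V.
  At V: no left child.
  Visit V.
  At V: go right to E.
    At E: go left to Y.
      At Y: go left to Q.
        Q is a leaf — visit Q.
      Visit Y.
      At Y: no right child.
    Visit E.
    At E: go right to H.
      At H: go left to D.
        D is a leaf — visit D.
      Visit H.
      At H: no right child.
Visit W.
At W: go right to A.
  At A: go left to R.
    At R: go left to T.
      At T: go left to M.
        M is a leaf — visit M.
      Visit T.
      At T: go right to P.
        At P: go left to J.
          At J: go left to Z.
            Z is a leaf — visit Z.
          Visit J.
          At J: go right to X.
            At X: go left to U.
              U is a leaf — visit U.
            Visit X.
            At X: no right child.
        Visit P.
        At P: no right child.
    Visit R.
    At R: no right child.
  Visit A.
  At A: no right child.
Full in-order sequence: V, Q, Y, E, D, H, W, M, T, Z, J, U, X, P, R, A.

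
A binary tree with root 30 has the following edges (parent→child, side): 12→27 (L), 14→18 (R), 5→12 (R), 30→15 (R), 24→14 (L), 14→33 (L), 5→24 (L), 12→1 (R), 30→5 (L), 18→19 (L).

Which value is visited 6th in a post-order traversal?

Post-order visits the left subtree, then the right subtree, then the node.
At 30: go left to 5.
  At 5: go left to 24.
    At 24: go left to 14.
      At 14: go left to 33.
        33 is a leaf — visit 33.
      At 14: go right to 18.
        At 18: go left to 19.
          19 is a leaf — visit 19.
        At 18: no right child.
        Visit 18.
      Visit 14.
    At 24: no right child.
    Visit 24.
  At 5: go right to 12.
    At 12: go left to 27.
      27 is a leaf — visit 27.
    At 12: go right to 1.
      1 is a leaf — visit 1.
    Visit 12.
  Visit 5.
At 30: go right to 15.
  15 is a leaf — visit 15.
Visit 30.
Full post-order sequence: 33, 19, 18, 14, 24, 27, 1, 12, 5, 15, 30.

27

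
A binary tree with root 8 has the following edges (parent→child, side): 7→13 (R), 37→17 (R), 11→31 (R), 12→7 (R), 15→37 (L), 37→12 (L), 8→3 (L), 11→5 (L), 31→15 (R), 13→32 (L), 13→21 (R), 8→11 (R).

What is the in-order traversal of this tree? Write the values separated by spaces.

In-order visits the left subtree, then the node, then the right subtree.
At 8: go left to 3.
  3 is a leaf — visit 3.
Visit 8.
At 8: go right to 11.
  At 11: go left to 5.
    5 is a leaf — visit 5.
  Visit 11.
  At 11: go right to 31.
    At 31: no left child.
    Visit 31.
    At 31: go right to 15.
      At 15: go left to 37.
        At 37: go left to 12.
          At 12: no left child.
          Visit 12.
          At 12: go right to 7.
            At 7: no left child.
            Visit 7.
            At 7: go right to 13.
              At 13: go left to 32.
                32 is a leaf — visit 32.
              Visit 13.
              At 13: go right to 21.
                21 is a leaf — visit 21.
        Visit 37.
        At 37: go right to 17.
          17 is a leaf — visit 17.
      Visit 15.
      At 15: no right child.

3 8 5 11 31 12 7 32 13 21 37 17 15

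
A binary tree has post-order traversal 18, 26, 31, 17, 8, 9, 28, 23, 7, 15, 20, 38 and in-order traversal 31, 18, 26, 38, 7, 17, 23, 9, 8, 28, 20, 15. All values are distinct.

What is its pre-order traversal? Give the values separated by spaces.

The last element of post-order is the root; it splits in-order into left and right subtrees.
Root 38: left subtree has 3 nodes {31, 18, 26}, right has 8 {7, 17, 23, 9, 8, 28, 20, 15}.
  Root 31: left subtree has 0 nodes { }, right has 2 {18, 26}.
    Root 26: left subtree has 1 node {18}, right has 0 { }.
  Root 20: left subtree has 6 nodes {7, 17, 23, 9, 8, 28}, right has 1 {15}.
    Root 7: left subtree has 0 nodes { }, right has 5 {17, 23, 9, 8, 28}.
      Root 23: left subtree has 1 node {17}, right has 3 {9, 8, 28}.
        Root 28: left subtree has 2 nodes {9, 8}, right has 0 { }.
          Root 9: left subtree has 0 nodes { }, right has 1 {8}.

38 31 26 18 20 7 23 17 28 9 8 15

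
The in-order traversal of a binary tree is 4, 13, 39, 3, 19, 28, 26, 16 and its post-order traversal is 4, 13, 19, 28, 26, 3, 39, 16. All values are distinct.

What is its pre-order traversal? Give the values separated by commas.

16, 39, 13, 4, 3, 26, 28, 19

The last element of post-order is the root; it splits in-order into left and right subtrees.
Root 16: left subtree has 7 nodes {4, 13, 39, 3, 19, 28, 26}, right has 0 { }.
  Root 39: left subtree has 2 nodes {4, 13}, right has 4 {3, 19, 28, 26}.
    Root 13: left subtree has 1 node {4}, right has 0 { }.
    Root 3: left subtree has 0 nodes { }, right has 3 {19, 28, 26}.
      Root 26: left subtree has 2 nodes {19, 28}, right has 0 { }.
        Root 28: left subtree has 1 node {19}, right has 0 { }.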